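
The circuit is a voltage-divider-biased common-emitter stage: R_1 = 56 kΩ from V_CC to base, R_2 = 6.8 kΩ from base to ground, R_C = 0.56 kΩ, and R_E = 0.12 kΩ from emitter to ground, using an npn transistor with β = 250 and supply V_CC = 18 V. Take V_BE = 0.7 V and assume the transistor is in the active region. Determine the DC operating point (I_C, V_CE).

Thevenize the base divider: V_Th = V_CC·R_2/(R_1+R_2) = 18×6.8/62.8 = 1.95 V, R_Th = R_1‖R_2 = 6.06 kΩ.
Base-emitter loop: V_Th = I_B·R_Th + V_BE + (β+1)I_B·R_E, so I_B = (1.95 − 0.7) / (6.06 + 251×0.12) = 0.0345 mA.
I_C = β·I_B = 250×0.0345 = 8.63 mA, and I_E = (β+1)I_B = 8.66 mA.
V_CE = V_CC − I_C·R_C − I_E·R_E = 18 − 8.63×0.56 − 8.66×0.12 = 12.1 V.
V_CE = 12.1 V > 0.2 V confirms active-region operation.

I_C ≈ 8.6 mA, V_CE ≈ 12 V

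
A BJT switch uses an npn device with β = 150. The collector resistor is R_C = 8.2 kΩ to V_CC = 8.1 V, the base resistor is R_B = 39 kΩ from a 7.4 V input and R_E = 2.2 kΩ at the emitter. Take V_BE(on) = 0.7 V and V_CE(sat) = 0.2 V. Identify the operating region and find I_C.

saturation; I_C ≈ 0.73 mA

Assume active: I_B = (7.4 − 0.7)/(39 + 151×2.2) = 0.018 mA, I_C = β·I_B = 2.71 mA.
Then V_CE = 8.1 − 2.71×8.2 − 2.73×2.2 = -20.1 V < 0.2 V — the active assumption fails.
Re-solve with V_CE = 0.2 V. KCL at the emitter: V_E/R_E = (V_BB−0.7−V_E)/R_B + (V_CC−0.2−V_E)/R_C, giving V_E = 1.89 V.
I_C = (V_CC − 0.2 − V_E)/R_C = (7.9 − 1.89)/8.2 = 0.734 mA.
Check: I_B = (6.7 − 1.89)/39 = 0.123 mA, and β·I_B = 18.5 mA > I_C, confirming saturation.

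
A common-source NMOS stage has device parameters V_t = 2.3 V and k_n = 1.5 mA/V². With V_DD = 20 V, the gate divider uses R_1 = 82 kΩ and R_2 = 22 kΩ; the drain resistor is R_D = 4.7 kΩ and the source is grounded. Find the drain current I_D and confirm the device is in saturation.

I_D ≈ 2.8 mA

V_G = V_DD·R_2/(R_1+R_2) = 20×22/104 = 4.23 V. With the source grounded, V_GS = V_G = 4.23 V.
Assume saturation: I_D = (k_n/2)(V_GS − V_t)² = (1.5/2)×(4.23 − 2.3)² = 0.75×1.93² = 2.8 mA.
V_DS = V_DD − I_D·R_D = 20 − 2.8×4.7 = 6.86 V.
Saturation requires V_DS ≥ V_GS − V_t = 1.93 V; 6.86 ≥ 1.93 ✓.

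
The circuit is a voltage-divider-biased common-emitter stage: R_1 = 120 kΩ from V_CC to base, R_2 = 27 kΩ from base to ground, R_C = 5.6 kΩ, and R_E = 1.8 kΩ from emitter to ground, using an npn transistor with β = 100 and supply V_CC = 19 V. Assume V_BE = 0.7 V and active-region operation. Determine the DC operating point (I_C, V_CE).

Thevenize the base divider: V_Th = V_CC·R_2/(R_1+R_2) = 19×27/147 = 3.49 V, R_Th = R_1‖R_2 = 22 kΩ.
Base-emitter loop: V_Th = I_B·R_Th + V_BE + (β+1)I_B·R_E, so I_B = (3.49 − 0.7) / (22 + 101×1.8) = 0.0137 mA.
I_C = β·I_B = 100×0.0137 = 1.37 mA, and I_E = (β+1)I_B = 1.38 mA.
V_CE = V_CC − I_C·R_C − I_E·R_E = 19 − 1.37×5.6 − 1.38×1.8 = 8.85 V.
V_CE = 8.85 V > 0.2 V confirms active-region operation.

I_C ≈ 1.4 mA, V_CE ≈ 8.8 V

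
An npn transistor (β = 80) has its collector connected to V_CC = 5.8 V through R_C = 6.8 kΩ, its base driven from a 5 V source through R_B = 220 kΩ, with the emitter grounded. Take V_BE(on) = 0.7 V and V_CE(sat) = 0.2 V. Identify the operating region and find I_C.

Assume active: I_B = (5 − 0.7)/220 = 0.0195 mA, giving I_C = β·I_B = 1.56 mA.
But then V_CE = 5.8 − 1.56×6.8 = -4.83 V < V_CE(sat) = 0.2 V — impossible in the active region.
So the transistor is saturated. With V_CE = 0.2 V, I_C = (V_CC − 0.2)/R_C = 5.6/6.8 = 0.824 mA.
Check: β·I_B = 1.56 mA > I_C = 0.824 mA, confirming saturation.

saturation; I_C ≈ 0.82 mA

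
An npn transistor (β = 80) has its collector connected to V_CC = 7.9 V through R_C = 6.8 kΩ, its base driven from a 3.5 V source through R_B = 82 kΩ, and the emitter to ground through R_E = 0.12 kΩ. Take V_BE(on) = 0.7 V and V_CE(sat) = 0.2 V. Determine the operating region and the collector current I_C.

saturation; I_C ≈ 1.1 mA

Assume active: I_B = (3.5 − 0.7)/(82 + 81×0.12) = 0.0305 mA, I_C = β·I_B = 2.44 mA.
Then V_CE = 7.9 − 2.44×6.8 − 2.47×0.12 = -9 V < 0.2 V — the active assumption fails.
Re-solve with V_CE = 0.2 V. KCL at the emitter: V_E/R_E = (V_BB−0.7−V_E)/R_B + (V_CC−0.2−V_E)/R_C, giving V_E = 0.137 V.
I_C = (V_CC − 0.2 − V_E)/R_C = (7.7 − 0.137)/6.8 = 1.11 mA.
Check: I_B = (2.8 − 0.137)/82 = 0.0325 mA, and β·I_B = 2.6 mA > I_C, confirming saturation.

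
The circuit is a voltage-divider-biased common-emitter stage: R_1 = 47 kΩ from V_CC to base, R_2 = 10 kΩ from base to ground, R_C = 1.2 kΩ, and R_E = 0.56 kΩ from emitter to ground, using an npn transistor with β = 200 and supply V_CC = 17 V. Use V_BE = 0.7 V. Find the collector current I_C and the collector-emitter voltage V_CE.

I_C ≈ 3.8 mA, V_CE ≈ 10 V

Thevenize the base divider: V_Th = V_CC·R_2/(R_1+R_2) = 17×10/57 = 2.98 V, R_Th = R_1‖R_2 = 8.25 kΩ.
Base-emitter loop: V_Th = I_B·R_Th + V_BE + (β+1)I_B·R_E, so I_B = (2.98 − 0.7) / (8.25 + 201×0.56) = 0.0189 mA.
I_C = β·I_B = 200×0.0189 = 3.78 mA, and I_E = (β+1)I_B = 3.8 mA.
V_CE = V_CC − I_C·R_C − I_E·R_E = 17 − 3.78×1.2 − 3.8×0.56 = 10.3 V.
V_CE = 10.3 V > 0.2 V confirms active-region operation.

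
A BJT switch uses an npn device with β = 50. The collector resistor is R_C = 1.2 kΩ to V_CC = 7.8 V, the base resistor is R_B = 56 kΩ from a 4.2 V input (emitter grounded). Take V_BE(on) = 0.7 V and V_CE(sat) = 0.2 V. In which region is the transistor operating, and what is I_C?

Assume active. Base-emitter loop: I_B = (V_BB − V_BE)/R_B = (4.2 − 0.7)/56 = 0.0625 mA.
I_C = β·I_B = 50×0.0625 = 3.12 mA.
V_CE = V_CC − I_C·R_C = 7.8 − 3.12×1.2 = 4.05 V > V_CE(sat), so the active-region assumption holds.

active; I_C ≈ 3.1 mA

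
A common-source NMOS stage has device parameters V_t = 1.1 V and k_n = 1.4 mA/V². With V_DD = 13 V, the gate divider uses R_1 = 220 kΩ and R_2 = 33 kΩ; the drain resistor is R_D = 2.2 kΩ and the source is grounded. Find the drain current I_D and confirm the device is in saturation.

I_D ≈ 0.25 mA

V_G = V_DD·R_2/(R_1+R_2) = 13×33/253 = 1.7 V. With the source grounded, V_GS = V_G = 1.7 V.
Assume saturation: I_D = (k_n/2)(V_GS − V_t)² = (1.4/2)×(1.7 − 1.1)² = 0.7×0.596² = 0.248 mA.
V_DS = V_DD − I_D·R_D = 13 − 0.248×2.2 = 12.5 V.
Saturation requires V_DS ≥ V_GS − V_t = 0.596 V; 12.5 ≥ 0.596 ✓.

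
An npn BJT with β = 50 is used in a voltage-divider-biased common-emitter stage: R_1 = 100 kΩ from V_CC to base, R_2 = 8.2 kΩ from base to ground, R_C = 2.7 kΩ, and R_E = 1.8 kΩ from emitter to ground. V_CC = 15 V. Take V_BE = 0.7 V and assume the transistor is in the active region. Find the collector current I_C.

I_C ≈ 0.22 mA

Thevenize the base divider: V_Th = V_CC·R_2/(R_1+R_2) = 15×8.2/108 = 1.14 V, R_Th = R_1‖R_2 = 7.58 kΩ.
Base-emitter loop: V_Th = I_B·R_Th + V_BE + (β+1)I_B·R_E, so I_B = (1.14 − 0.7) / (7.58 + 51×1.8) = 0.0044 mA.
I_C = β·I_B = 50×0.0044 = 0.22 mA, and I_E = (β+1)I_B = 0.224 mA.
V_CE = V_CC − I_C·R_C − I_E·R_E = 15 − 0.22×2.7 − 0.224×1.8 = 14 V.
V_CE = 14 V > 0.2 V confirms active-region operation.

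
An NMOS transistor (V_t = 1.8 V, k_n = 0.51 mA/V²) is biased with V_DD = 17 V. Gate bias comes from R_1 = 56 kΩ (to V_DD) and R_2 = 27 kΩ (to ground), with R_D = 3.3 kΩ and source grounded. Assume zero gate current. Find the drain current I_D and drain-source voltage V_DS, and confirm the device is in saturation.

I_D ≈ 3.5 mA, V_DS ≈ 5.3 V

V_G = V_DD·R_2/(R_1+R_2) = 17×27/83 = 5.53 V. With the source grounded, V_GS = V_G = 5.53 V.
Assume saturation: I_D = (k_n/2)(V_GS − V_t)² = (0.51/2)×(5.53 − 1.8)² = 0.255×3.73² = 3.55 mA.
V_DS = V_DD − I_D·R_D = 17 − 3.55×3.3 = 5.29 V.
Saturation requires V_DS ≥ V_GS − V_t = 3.73 V; 5.29 ≥ 3.73 ✓.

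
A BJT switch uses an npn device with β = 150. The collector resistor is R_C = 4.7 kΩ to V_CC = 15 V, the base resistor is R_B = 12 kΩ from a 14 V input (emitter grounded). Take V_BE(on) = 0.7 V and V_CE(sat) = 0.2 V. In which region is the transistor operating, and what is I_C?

Assume active: I_B = (14 − 0.7)/12 = 1.11 mA, giving I_C = β·I_B = 166 mA.
But then V_CE = 15 − 166×4.7 = -766 V < V_CE(sat) = 0.2 V — impossible in the active region.
So the transistor is saturated. With V_CE = 0.2 V, I_C = (V_CC − 0.2)/R_C = 14.8/4.7 = 3.15 mA.
Check: β·I_B = 166 mA > I_C = 3.15 mA, confirming saturation.

saturation; I_C ≈ 3.1 mA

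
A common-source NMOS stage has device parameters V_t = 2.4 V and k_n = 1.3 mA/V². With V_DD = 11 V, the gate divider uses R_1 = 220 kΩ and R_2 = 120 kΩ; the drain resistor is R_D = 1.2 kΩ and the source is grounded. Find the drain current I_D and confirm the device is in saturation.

V_G = V_DD·R_2/(R_1+R_2) = 11×120/340 = 3.88 V. With the source grounded, V_GS = V_G = 3.88 V.
Assume saturation: I_D = (k_n/2)(V_GS − V_t)² = (1.3/2)×(3.88 − 2.4)² = 0.65×1.48² = 1.43 mA.
V_DS = V_DD − I_D·R_D = 11 − 1.43×1.2 = 9.29 V.
Saturation requires V_DS ≥ V_GS − V_t = 1.48 V; 9.29 ≥ 1.48 ✓.

I_D ≈ 1.4 mA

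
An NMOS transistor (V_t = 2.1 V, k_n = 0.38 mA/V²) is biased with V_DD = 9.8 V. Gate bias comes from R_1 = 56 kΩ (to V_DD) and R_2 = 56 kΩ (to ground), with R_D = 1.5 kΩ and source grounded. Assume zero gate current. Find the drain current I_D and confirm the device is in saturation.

I_D ≈ 1.5 mA

V_G = V_DD·R_2/(R_1+R_2) = 9.8×56/112 = 4.9 V. With the source grounded, V_GS = V_G = 4.9 V.
Assume saturation: I_D = (k_n/2)(V_GS − V_t)² = (0.38/2)×(4.9 − 2.1)² = 0.19×2.8² = 1.49 mA.
V_DS = V_DD − I_D·R_D = 9.8 − 1.49×1.5 = 7.57 V.
Saturation requires V_DS ≥ V_GS − V_t = 2.8 V; 7.57 ≥ 2.8 ✓.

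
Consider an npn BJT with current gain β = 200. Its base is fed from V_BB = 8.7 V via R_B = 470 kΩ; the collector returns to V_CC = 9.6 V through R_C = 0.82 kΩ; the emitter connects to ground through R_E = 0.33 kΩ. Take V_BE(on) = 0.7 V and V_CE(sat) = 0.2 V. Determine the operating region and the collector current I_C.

active; I_C ≈ 3 mA

Assume active. Base-emitter loop: I_B = (V_BB − V_BE)/(R_B + (β+1)R_E) = (8.7 − 0.7)/(470 + 201×0.33) = 0.0149 mA.
I_C = β·I_B = 200×0.0149 = 2.98 mA.
V_CE = V_CC − I_C·R_C − I_E·R_E = 9.6 − 2.98×0.82 − 3×0.33 = 6.16 V > V_CE(sat), so the active-region assumption holds.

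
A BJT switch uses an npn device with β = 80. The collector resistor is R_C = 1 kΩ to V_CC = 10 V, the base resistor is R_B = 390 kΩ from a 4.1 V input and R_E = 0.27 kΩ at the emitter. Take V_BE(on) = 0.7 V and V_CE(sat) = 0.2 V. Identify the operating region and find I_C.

active; I_C ≈ 0.66 mA

Assume active. Base-emitter loop: I_B = (V_BB − V_BE)/(R_B + (β+1)R_E) = (4.1 − 0.7)/(390 + 81×0.27) = 0.00826 mA.
I_C = β·I_B = 80×0.00826 = 0.66 mA.
V_CE = V_CC − I_C·R_C − I_E·R_E = 10 − 0.66×1 − 0.669×0.27 = 9.16 V > V_CE(sat), so the active-region assumption holds.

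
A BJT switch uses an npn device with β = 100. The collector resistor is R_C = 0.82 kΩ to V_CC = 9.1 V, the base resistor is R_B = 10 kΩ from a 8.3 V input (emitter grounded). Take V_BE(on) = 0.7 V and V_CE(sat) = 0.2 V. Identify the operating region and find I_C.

saturation; I_C ≈ 11 mA

Assume active: I_B = (8.3 − 0.7)/10 = 0.76 mA, giving I_C = β·I_B = 76 mA.
But then V_CE = 9.1 − 76×0.82 = -53.2 V < V_CE(sat) = 0.2 V — impossible in the active region.
So the transistor is saturated. With V_CE = 0.2 V, I_C = (V_CC − 0.2)/R_C = 8.9/0.82 = 10.9 mA.
Check: β·I_B = 76 mA > I_C = 10.9 mA, confirming saturation.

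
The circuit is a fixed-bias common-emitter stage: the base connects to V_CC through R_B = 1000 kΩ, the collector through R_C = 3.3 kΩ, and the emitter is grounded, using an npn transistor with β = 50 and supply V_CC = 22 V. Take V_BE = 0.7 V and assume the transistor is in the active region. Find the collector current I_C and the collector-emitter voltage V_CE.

I_C ≈ 1.1 mA, V_CE ≈ 18 V

Base loop: V_CC = I_B·R_B + V_BE, so I_B = (22 − 0.7)/1000 kΩ = 0.0213 mA.
In the active region I_C = β·I_B = 50 × 0.0213 = 1.06 mA.
Collector loop: V_CE = V_CC − I_C·R_C = 22 − 1.06×3.3 = 18.5 V.
Since V_CE = 18.5 V > V_CE(sat) ≈ 0.2 V, the transistor is in the active region as assumed.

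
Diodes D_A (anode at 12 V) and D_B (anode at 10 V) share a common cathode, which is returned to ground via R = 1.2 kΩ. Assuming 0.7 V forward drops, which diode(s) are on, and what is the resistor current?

Assume both conduct. Then node N would need to be at both 12−0.7 = 11.3 V and 10−0.7 = 9.3 V, which is impossible.
Assume only D_A conducts: V_N = 12 − 0.7 = 11.3 V, so I_R = 11.3/1.2 = 9.42 mA.
Check D_B: its anode-to-cathode voltage is 10 − 11.3 = -1.3 V < 0.7 V, so it is off. The assumption is consistent.

Only D_A conducts; I_R ≈ 9.4 mA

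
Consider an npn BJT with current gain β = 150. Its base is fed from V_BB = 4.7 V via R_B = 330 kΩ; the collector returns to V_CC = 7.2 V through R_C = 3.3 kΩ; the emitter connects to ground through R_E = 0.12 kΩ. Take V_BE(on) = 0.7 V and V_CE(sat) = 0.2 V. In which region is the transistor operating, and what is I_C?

active; I_C ≈ 1.7 mA

Assume active. Base-emitter loop: I_B = (V_BB − V_BE)/(R_B + (β+1)R_E) = (4.7 − 0.7)/(330 + 151×0.12) = 0.0115 mA.
I_C = β·I_B = 150×0.0115 = 1.72 mA.
V_CE = V_CC − I_C·R_C − I_E·R_E = 7.2 − 1.72×3.3 − 1.74×0.12 = 1.3 V > V_CE(sat), so the active-region assumption holds.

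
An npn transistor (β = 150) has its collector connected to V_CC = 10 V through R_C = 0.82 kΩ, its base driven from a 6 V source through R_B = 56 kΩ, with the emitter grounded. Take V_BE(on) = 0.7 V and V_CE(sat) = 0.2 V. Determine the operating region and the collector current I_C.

Assume active: I_B = (6 − 0.7)/56 = 0.0946 mA, giving I_C = β·I_B = 14.2 mA.
But then V_CE = 10 − 14.2×0.82 = -1.64 V < V_CE(sat) = 0.2 V — impossible in the active region.
So the transistor is saturated. With V_CE = 0.2 V, I_C = (V_CC − 0.2)/R_C = 9.8/0.82 = 12 mA.
Check: β·I_B = 14.2 mA > I_C = 12 mA, confirming saturation.

saturation; I_C ≈ 12 mA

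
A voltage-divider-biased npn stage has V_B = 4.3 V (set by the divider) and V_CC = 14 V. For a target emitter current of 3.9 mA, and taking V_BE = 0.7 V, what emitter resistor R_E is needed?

V_E = V_B − V_BE = 4.3 − 0.7 = 3.6 V.
R_E = V_E / I_E = 3.6 / 3.9 = 0.923 kΩ.

R_E ≈ 0.92 kΩ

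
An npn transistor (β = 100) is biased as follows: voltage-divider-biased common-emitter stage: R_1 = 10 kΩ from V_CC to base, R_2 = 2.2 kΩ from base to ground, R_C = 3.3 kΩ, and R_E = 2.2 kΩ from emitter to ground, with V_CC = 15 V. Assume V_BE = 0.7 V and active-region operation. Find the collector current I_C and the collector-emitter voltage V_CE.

Thevenize the base divider: V_Th = V_CC·R_2/(R_1+R_2) = 15×2.2/12.2 = 2.7 V, R_Th = R_1‖R_2 = 1.8 kΩ.
Base-emitter loop: V_Th = I_B·R_Th + V_BE + (β+1)I_B·R_E, so I_B = (2.7 − 0.7) / (1.8 + 101×2.2) = 0.00895 mA.
I_C = β·I_B = 100×0.00895 = 0.895 mA, and I_E = (β+1)I_B = 0.904 mA.
V_CE = V_CC − I_C·R_C − I_E·R_E = 15 − 0.895×3.3 − 0.904×2.2 = 10.1 V.
V_CE = 10.1 V > 0.2 V confirms active-region operation.

I_C ≈ 0.9 mA, V_CE ≈ 10 V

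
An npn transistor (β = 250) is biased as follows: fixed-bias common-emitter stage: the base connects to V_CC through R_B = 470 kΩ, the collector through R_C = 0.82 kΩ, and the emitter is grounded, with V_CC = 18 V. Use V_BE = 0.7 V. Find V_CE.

V_CE ≈ 10 V

Base loop: V_CC = I_B·R_B + V_BE, so I_B = (18 − 0.7)/470 kΩ = 0.0368 mA.
In the active region I_C = β·I_B = 250 × 0.0368 = 9.2 mA.
Collector loop: V_CE = V_CC − I_C·R_C = 18 − 9.2×0.82 = 10.5 V.
Since V_CE = 10.5 V > V_CE(sat) ≈ 0.2 V, the transistor is in the active region as assumed.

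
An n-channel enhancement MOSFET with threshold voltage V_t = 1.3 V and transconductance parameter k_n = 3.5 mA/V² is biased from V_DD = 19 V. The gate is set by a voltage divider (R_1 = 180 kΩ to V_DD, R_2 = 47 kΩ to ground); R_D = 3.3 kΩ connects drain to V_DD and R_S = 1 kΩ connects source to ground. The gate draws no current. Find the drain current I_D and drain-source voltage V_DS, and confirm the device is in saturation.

V_G = V_DD·R_2/(R_1+R_2) = 19×47/227 = 3.93 V.
Assume saturation: I_D = (k_n/2)(V_GS − V_t)² with V_GS = V_G − I_D·R_S = 3.93 − 1·I_D.
Substituting gives 1.75·I_D² − 10.2·I_D + 12.1 = 0, with roots I_D = 1.66 or 4.18 mA.
The root I_D = 4.18 mA gives V_GS = -0.245 V ≤ V_t, so take I_D = 1.66 mA.
Then V_GS = 2.27 V and V_DS = V_DD − I_D(R_D+R_S) = 19 − 1.66×4.3 = 11.9 V.
Saturation requires V_DS ≥ V_GS − V_t = 0.974 V; 11.9 ≥ 0.974 ✓.

I_D ≈ 1.7 mA, V_DS ≈ 12 V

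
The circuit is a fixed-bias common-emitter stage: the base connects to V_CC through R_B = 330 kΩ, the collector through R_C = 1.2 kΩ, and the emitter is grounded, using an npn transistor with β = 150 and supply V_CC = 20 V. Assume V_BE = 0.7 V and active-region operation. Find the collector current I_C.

Base loop: V_CC = I_B·R_B + V_BE, so I_B = (20 − 0.7)/330 kΩ = 0.0585 mA.
In the active region I_C = β·I_B = 150 × 0.0585 = 8.77 mA.
Collector loop: V_CE = V_CC − I_C·R_C = 20 − 8.77×1.2 = 9.47 V.
Since V_CE = 9.47 V > V_CE(sat) ≈ 0.2 V, the transistor is in the active region as assumed.

I_C ≈ 8.8 mA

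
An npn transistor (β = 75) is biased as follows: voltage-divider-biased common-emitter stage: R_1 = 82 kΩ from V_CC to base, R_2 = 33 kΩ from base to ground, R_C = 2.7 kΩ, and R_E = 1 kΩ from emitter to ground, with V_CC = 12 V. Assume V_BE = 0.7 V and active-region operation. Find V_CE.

V_CE ≈ 4.3 V

Thevenize the base divider: V_Th = V_CC·R_2/(R_1+R_2) = 12×33/115 = 3.44 V, R_Th = R_1‖R_2 = 23.5 kΩ.
Base-emitter loop: V_Th = I_B·R_Th + V_BE + (β+1)I_B·R_E, so I_B = (3.44 − 0.7) / (23.5 + 76×1) = 0.0276 mA.
I_C = β·I_B = 75×0.0276 = 2.07 mA, and I_E = (β+1)I_B = 2.09 mA.
V_CE = V_CC − I_C·R_C − I_E·R_E = 12 − 2.07×2.7 − 2.09×1 = 4.32 V.
V_CE = 4.32 V > 0.2 V confirms active-region operation.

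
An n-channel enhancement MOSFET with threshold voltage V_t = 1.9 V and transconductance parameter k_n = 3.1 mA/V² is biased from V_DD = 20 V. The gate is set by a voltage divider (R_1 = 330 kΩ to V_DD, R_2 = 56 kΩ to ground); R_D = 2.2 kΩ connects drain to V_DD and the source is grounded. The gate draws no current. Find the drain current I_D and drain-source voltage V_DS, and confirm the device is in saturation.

V_G = V_DD·R_2/(R_1+R_2) = 20×56/386 = 2.9 V. With the source grounded, V_GS = V_G = 2.9 V.
Assume saturation: I_D = (k_n/2)(V_GS − V_t)² = (3.1/2)×(2.9 − 1.9)² = 1.55×1² = 1.55 mA.
V_DS = V_DD − I_D·R_D = 20 − 1.55×2.2 = 16.6 V.
Saturation requires V_DS ≥ V_GS − V_t = 1 V; 16.6 ≥ 1 ✓.

I_D ≈ 1.6 mA, V_DS ≈ 17 V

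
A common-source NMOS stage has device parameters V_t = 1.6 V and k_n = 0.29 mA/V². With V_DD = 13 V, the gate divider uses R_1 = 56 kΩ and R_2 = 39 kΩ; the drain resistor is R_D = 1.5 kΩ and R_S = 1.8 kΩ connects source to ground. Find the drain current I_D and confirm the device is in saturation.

I_D ≈ 0.78 mA

V_G = V_DD·R_2/(R_1+R_2) = 13×39/95 = 5.34 V.
Assume saturation: I_D = (k_n/2)(V_GS − V_t)² with V_GS = V_G − I_D·R_S = 5.34 − 1.8·I_D.
Substituting gives 0.47·I_D² − 2.95·I_D + 2.02 = 0, with roots I_D = 0.784 or 5.5 mA.
The root I_D = 5.5 mA gives V_GS = -4.56 V ≤ V_t, so take I_D = 0.784 mA.
Then V_GS = 3.93 V and V_DS = V_DD − I_D(R_D+R_S) = 13 − 0.784×3.3 = 10.4 V.
Saturation requires V_DS ≥ V_GS − V_t = 2.33 V; 10.4 ≥ 2.33 ✓.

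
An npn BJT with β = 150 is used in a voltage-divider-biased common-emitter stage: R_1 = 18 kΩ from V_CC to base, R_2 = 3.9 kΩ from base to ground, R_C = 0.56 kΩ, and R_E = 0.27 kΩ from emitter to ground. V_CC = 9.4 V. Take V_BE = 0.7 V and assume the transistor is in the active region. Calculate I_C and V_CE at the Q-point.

I_C ≈ 3.3 mA, V_CE ≈ 6.6 V

Thevenize the base divider: V_Th = V_CC·R_2/(R_1+R_2) = 9.4×3.9/21.9 = 1.67 V, R_Th = R_1‖R_2 = 3.21 kΩ.
Base-emitter loop: V_Th = I_B·R_Th + V_BE + (β+1)I_B·R_E, so I_B = (1.67 − 0.7) / (3.21 + 151×0.27) = 0.0221 mA.
I_C = β·I_B = 150×0.0221 = 3.32 mA, and I_E = (β+1)I_B = 3.34 mA.
V_CE = V_CC − I_C·R_C − I_E·R_E = 9.4 − 3.32×0.56 − 3.34×0.27 = 6.64 V.
V_CE = 6.64 V > 0.2 V confirms active-region operation.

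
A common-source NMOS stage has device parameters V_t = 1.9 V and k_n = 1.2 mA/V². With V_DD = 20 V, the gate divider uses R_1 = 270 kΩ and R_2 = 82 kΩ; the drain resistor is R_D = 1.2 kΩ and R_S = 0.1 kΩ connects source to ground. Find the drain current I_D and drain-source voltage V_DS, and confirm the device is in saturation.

I_D ≈ 3.5 mA, V_DS ≈ 15 V

V_G = V_DD·R_2/(R_1+R_2) = 20×82/352 = 4.66 V.
Assume saturation: I_D = (k_n/2)(V_GS − V_t)² with V_GS = V_G − I_D·R_S = 4.66 − 0.1·I_D.
Substituting gives 0.006·I_D² − 1.33·I_D + 4.57 = 0, with roots I_D = 3.49 or 218 mA.
The root I_D = 218 mA gives V_GS = -17.2 V ≤ V_t, so take I_D = 3.49 mA.
Then V_GS = 4.31 V and V_DS = V_DD − I_D(R_D+R_S) = 20 − 3.49×1.3 = 15.5 V.
Saturation requires V_DS ≥ V_GS − V_t = 2.41 V; 15.5 ≥ 2.41 ✓.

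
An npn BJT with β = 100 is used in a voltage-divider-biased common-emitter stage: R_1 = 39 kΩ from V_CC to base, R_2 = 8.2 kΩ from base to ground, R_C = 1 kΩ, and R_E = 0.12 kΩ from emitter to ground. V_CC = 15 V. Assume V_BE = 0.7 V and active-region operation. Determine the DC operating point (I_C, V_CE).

I_C ≈ 10 mA, V_CE ≈ 3.7 V

Thevenize the base divider: V_Th = V_CC·R_2/(R_1+R_2) = 15×8.2/47.2 = 2.61 V, R_Th = R_1‖R_2 = 6.78 kΩ.
Base-emitter loop: V_Th = I_B·R_Th + V_BE + (β+1)I_B·R_E, so I_B = (2.61 − 0.7) / (6.78 + 101×0.12) = 0.101 mA.
I_C = β·I_B = 100×0.101 = 10.1 mA, and I_E = (β+1)I_B = 10.2 mA.
V_CE = V_CC − I_C·R_C − I_E·R_E = 15 − 10.1×1 − 10.2×0.12 = 3.69 V.
V_CE = 3.69 V > 0.2 V confirms active-region operation.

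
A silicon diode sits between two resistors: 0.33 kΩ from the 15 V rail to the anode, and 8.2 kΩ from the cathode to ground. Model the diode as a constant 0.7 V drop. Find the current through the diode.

The two resistors are in series with the diode, so KVL gives 15 = I·0.33 + 0.7 + I·8.2.
I = (15 − 0.7) / (0.33 + 8.2) kΩ = 14.3 / 8.53 = 1.68 mA.

I ≈ 1.7 mA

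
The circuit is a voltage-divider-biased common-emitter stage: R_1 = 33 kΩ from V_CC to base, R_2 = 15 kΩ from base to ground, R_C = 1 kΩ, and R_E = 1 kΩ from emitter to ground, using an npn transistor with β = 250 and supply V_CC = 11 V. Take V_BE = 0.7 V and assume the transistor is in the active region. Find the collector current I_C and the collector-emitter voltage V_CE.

Thevenize the base divider: V_Th = V_CC·R_2/(R_1+R_2) = 11×15/48 = 3.44 V, R_Th = R_1‖R_2 = 10.3 kΩ.
Base-emitter loop: V_Th = I_B·R_Th + V_BE + (β+1)I_B·R_E, so I_B = (3.44 − 0.7) / (10.3 + 251×1) = 0.0105 mA.
I_C = β·I_B = 250×0.0105 = 2.62 mA, and I_E = (β+1)I_B = 2.63 mA.
V_CE = V_CC − I_C·R_C − I_E·R_E = 11 − 2.62×1 − 2.63×1 = 5.75 V.
V_CE = 5.75 V > 0.2 V confirms active-region operation.

I_C ≈ 2.6 mA, V_CE ≈ 5.8 V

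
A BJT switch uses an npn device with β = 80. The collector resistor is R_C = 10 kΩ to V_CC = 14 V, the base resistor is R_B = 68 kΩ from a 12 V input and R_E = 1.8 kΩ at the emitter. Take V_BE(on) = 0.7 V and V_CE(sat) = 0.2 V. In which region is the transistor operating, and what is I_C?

saturation; I_C ≈ 1.1 mA

Assume active: I_B = (12 − 0.7)/(68 + 81×1.8) = 0.0529 mA, I_C = β·I_B = 4.23 mA.
Then V_CE = 14 − 4.23×10 − 4.28×1.8 = -36 V < 0.2 V — the active assumption fails.
Re-solve with V_CE = 0.2 V. KCL at the emitter: V_E/R_E = (V_BB−0.7−V_E)/R_B + (V_CC−0.2−V_E)/R_C, giving V_E = 2.31 V.
I_C = (V_CC − 0.2 − V_E)/R_C = (13.8 − 2.31)/10 = 1.15 mA.
Check: I_B = (11.3 − 2.31)/68 = 0.132 mA, and β·I_B = 10.6 mA > I_C, confirming saturation.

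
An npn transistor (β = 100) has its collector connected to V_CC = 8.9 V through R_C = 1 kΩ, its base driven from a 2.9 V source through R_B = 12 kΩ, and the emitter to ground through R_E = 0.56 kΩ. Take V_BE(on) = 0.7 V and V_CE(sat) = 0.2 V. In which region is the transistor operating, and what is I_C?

Assume active. Base-emitter loop: I_B = (V_BB − V_BE)/(R_B + (β+1)R_E) = (2.9 − 0.7)/(12 + 101×0.56) = 0.0321 mA.
I_C = β·I_B = 100×0.0321 = 3.21 mA.
V_CE = V_CC − I_C·R_C − I_E·R_E = 8.9 − 3.21×1 − 3.24×0.56 = 3.88 V > V_CE(sat), so the active-region assumption holds.

active; I_C ≈ 3.2 mA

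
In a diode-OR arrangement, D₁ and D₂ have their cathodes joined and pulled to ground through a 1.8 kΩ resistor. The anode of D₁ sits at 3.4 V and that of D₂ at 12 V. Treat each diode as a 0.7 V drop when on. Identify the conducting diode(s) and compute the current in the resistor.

Only D₂ conducts; I_R ≈ 6.3 mA

Assume both conduct. Then node N would need to be at both 3.4−0.7 = 2.7 V and 12−0.7 = 11.3 V, which is impossible.
Assume only D₂ conducts: V_N = 12 − 0.7 = 11.3 V, so I_R = 11.3/1.8 = 6.28 mA.
Check D₁: its anode-to-cathode voltage is 3.4 − 11.3 = -7.9 V < 0.7 V, so it is off. The assumption is consistent.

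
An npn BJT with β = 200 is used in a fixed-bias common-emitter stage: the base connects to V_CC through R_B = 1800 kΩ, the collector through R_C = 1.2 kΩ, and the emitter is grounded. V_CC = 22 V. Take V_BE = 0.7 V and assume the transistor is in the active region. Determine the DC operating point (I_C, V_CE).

Base loop: V_CC = I_B·R_B + V_BE, so I_B = (22 − 0.7)/1800 kΩ = 0.0118 mA.
In the active region I_C = β·I_B = 200 × 0.0118 = 2.37 mA.
Collector loop: V_CE = V_CC − I_C·R_C = 22 − 2.37×1.2 = 19.2 V.
Since V_CE = 19.2 V > V_CE(sat) ≈ 0.2 V, the transistor is in the active region as assumed.

I_C ≈ 2.4 mA, V_CE ≈ 19 V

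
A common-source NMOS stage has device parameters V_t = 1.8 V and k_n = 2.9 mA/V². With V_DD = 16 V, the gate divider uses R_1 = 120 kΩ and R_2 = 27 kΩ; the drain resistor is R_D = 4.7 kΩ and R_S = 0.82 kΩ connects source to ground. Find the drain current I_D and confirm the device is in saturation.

V_G = V_DD·R_2/(R_1+R_2) = 16×27/147 = 2.94 V.
Assume saturation: I_D = (k_n/2)(V_GS − V_t)² with V_GS = V_G − I_D·R_S = 2.94 − 0.82·I_D.
Substituting gives 0.975·I_D² − 3.71·I_D + 1.88 = 0, with roots I_D = 0.603 or 3.2 mA.
The root I_D = 3.2 mA gives V_GS = 0.314 V ≤ V_t, so take I_D = 0.603 mA.
Then V_GS = 2.44 V and V_DS = V_DD − I_D(R_D+R_S) = 16 − 0.603×5.52 = 12.7 V.
Saturation requires V_DS ≥ V_GS − V_t = 0.645 V; 12.7 ≥ 0.645 ✓.

I_D ≈ 0.6 mA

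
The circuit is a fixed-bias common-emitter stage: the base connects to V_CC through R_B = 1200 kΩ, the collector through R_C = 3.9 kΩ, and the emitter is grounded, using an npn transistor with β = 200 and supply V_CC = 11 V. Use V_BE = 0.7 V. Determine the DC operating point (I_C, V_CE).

Base loop: V_CC = I_B·R_B + V_BE, so I_B = (11 − 0.7)/1200 kΩ = 0.00858 mA.
In the active region I_C = β·I_B = 200 × 0.00858 = 1.72 mA.
Collector loop: V_CE = V_CC − I_C·R_C = 11 − 1.72×3.9 = 4.3 V.
Since V_CE = 4.3 V > V_CE(sat) ≈ 0.2 V, the transistor is in the active region as assumed.

I_C ≈ 1.7 mA, V_CE ≈ 4.3 V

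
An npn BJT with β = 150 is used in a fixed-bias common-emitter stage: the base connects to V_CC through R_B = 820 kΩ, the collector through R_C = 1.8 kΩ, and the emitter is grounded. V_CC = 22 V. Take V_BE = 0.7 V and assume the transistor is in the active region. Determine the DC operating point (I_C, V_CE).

Base loop: V_CC = I_B·R_B + V_BE, so I_B = (22 − 0.7)/820 kΩ = 0.026 mA.
In the active region I_C = β·I_B = 150 × 0.026 = 3.9 mA.
Collector loop: V_CE = V_CC − I_C·R_C = 22 − 3.9×1.8 = 15 V.
Since V_CE = 15 V > V_CE(sat) ≈ 0.2 V, the transistor is in the active region as assumed.

I_C ≈ 3.9 mA, V_CE ≈ 15 V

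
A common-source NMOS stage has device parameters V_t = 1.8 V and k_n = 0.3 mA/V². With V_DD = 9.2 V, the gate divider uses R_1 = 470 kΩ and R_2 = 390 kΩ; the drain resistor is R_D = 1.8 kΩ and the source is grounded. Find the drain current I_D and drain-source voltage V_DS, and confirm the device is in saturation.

I_D ≈ 0.84 mA, V_DS ≈ 7.7 V

V_G = V_DD·R_2/(R_1+R_2) = 9.2×390/860 = 4.17 V. With the source grounded, V_GS = V_G = 4.17 V.
Assume saturation: I_D = (k_n/2)(V_GS − V_t)² = (0.3/2)×(4.17 − 1.8)² = 0.15×2.37² = 0.844 mA.
V_DS = V_DD − I_D·R_D = 9.2 − 0.844×1.8 = 7.68 V.
Saturation requires V_DS ≥ V_GS − V_t = 2.37 V; 7.68 ≥ 2.37 ✓.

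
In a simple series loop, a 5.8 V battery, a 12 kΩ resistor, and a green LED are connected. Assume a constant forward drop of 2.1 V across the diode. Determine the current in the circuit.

I ≈ 0.31 mA

KVL around the loop: 5.8 = V_D + I·R = 2.1 + I × 12 kΩ.
So I = (5.8 − 2.1) / 12 kΩ = 3.7 / 12 = 0.308 mA.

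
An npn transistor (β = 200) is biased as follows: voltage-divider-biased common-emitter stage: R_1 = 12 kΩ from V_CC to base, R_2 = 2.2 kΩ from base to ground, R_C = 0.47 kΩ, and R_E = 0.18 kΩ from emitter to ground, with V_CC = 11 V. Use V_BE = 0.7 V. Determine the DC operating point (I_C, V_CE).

Thevenize the base divider: V_Th = V_CC·R_2/(R_1+R_2) = 11×2.2/14.2 = 1.7 V, R_Th = R_1‖R_2 = 1.86 kΩ.
Base-emitter loop: V_Th = I_B·R_Th + V_BE + (β+1)I_B·R_E, so I_B = (1.7 − 0.7) / (1.86 + 201×0.18) = 0.0264 mA.
I_C = β·I_B = 200×0.0264 = 5.28 mA, and I_E = (β+1)I_B = 5.31 mA.
V_CE = V_CC − I_C·R_C − I_E·R_E = 11 − 5.28×0.47 − 5.31×0.18 = 7.56 V.
V_CE = 7.56 V > 0.2 V confirms active-region operation.

I_C ≈ 5.3 mA, V_CE ≈ 7.6 V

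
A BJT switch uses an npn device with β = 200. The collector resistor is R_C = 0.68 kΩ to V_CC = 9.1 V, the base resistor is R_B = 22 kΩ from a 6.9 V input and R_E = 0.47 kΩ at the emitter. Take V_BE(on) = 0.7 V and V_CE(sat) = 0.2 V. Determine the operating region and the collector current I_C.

saturation; I_C ≈ 7.7 mA

Assume active: I_B = (6.9 − 0.7)/(22 + 201×0.47) = 0.0532 mA, I_C = β·I_B = 10.6 mA.
Then V_CE = 9.1 − 10.6×0.68 − 10.7×0.47 = -3.17 V < 0.2 V — the active assumption fails.
Re-solve with V_CE = 0.2 V. KCL at the emitter: V_E/R_E = (V_BB−0.7−V_E)/R_B + (V_CC−0.2−V_E)/R_C, giving V_E = 3.67 V.
I_C = (V_CC − 0.2 − V_E)/R_C = (8.9 − 3.67)/0.68 = 7.69 mA.
Check: I_B = (6.2 − 3.67)/22 = 0.115 mA, and β·I_B = 23 mA > I_C, confirming saturation.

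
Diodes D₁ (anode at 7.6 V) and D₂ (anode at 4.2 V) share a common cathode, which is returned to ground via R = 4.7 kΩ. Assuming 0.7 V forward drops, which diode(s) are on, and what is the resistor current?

Assume both conduct. Then node N would need to be at both 7.6−0.7 = 6.9 V and 4.2−0.7 = 3.5 V, which is impossible.
Assume only D₁ conducts: V_N = 7.6 − 0.7 = 6.9 V, so I_R = 6.9/4.7 = 1.47 mA.
Check D₂: its anode-to-cathode voltage is 4.2 − 6.9 = -2.7 V < 0.7 V, so it is off. The assumption is consistent.

Only D₁ conducts; I_R ≈ 1.5 mA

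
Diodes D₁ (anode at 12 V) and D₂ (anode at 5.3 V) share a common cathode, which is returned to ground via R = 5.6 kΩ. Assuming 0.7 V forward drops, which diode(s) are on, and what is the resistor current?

Assume both conduct. Then node N would need to be at both 12−0.7 = 11.3 V and 5.3−0.7 = 4.6 V, which is impossible.
Assume only D₁ conducts: V_N = 12 − 0.7 = 11.3 V, so I_R = 11.3/5.6 = 2.02 mA.
Check D₂: its anode-to-cathode voltage is 5.3 − 11.3 = -6 V < 0.7 V, so it is off. The assumption is consistent.

Only D₁ conducts; I_R ≈ 2 mA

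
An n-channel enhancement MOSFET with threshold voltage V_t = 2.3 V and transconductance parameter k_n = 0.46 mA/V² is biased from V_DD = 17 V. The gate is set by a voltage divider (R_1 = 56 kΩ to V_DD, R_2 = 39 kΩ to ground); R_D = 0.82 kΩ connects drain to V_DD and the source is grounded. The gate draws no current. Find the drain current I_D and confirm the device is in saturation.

V_G = V_DD·R_2/(R_1+R_2) = 17×39/95 = 6.98 V. With the source grounded, V_GS = V_G = 6.98 V.
Assume saturation: I_D = (k_n/2)(V_GS − V_t)² = (0.46/2)×(6.98 − 2.3)² = 0.23×4.68² = 5.04 mA.
V_DS = V_DD − I_D·R_D = 17 − 5.04×0.82 = 12.9 V.
Saturation requires V_DS ≥ V_GS − V_t = 4.68 V; 12.9 ≥ 4.68 ✓.

I_D ≈ 5 mA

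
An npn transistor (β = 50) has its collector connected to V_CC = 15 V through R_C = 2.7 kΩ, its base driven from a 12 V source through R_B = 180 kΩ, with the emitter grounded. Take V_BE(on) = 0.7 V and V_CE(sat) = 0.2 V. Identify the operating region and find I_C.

active; I_C ≈ 3.1 mA

Assume active. Base-emitter loop: I_B = (V_BB − V_BE)/R_B = (12 − 0.7)/180 = 0.0628 mA.
I_C = β·I_B = 50×0.0628 = 3.14 mA.
V_CE = V_CC − I_C·R_C = 15 − 3.14×2.7 = 6.53 V > V_CE(sat), so the active-region assumption holds.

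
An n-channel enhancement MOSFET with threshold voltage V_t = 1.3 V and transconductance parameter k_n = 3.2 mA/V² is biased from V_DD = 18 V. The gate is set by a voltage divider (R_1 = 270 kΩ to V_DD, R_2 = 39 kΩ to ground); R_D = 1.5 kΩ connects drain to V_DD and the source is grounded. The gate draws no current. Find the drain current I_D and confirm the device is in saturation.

V_G = V_DD·R_2/(R_1+R_2) = 18×39/309 = 2.27 V. With the source grounded, V_GS = V_G = 2.27 V.
Assume saturation: I_D = (k_n/2)(V_GS − V_t)² = (3.2/2)×(2.27 − 1.3)² = 1.6×0.972² = 1.51 mA.
V_DS = V_DD − I_D·R_D = 18 − 1.51×1.5 = 15.7 V.
Saturation requires V_DS ≥ V_GS − V_t = 0.972 V; 15.7 ≥ 0.972 ✓.

I_D ≈ 1.5 mA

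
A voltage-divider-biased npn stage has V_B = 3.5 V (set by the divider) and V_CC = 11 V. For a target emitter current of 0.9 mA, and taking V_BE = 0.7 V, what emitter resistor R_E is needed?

V_E = V_B − V_BE = 3.5 − 0.7 = 2.8 V.
R_E = V_E / I_E = 2.8 / 0.9 = 3.11 kΩ.

R_E ≈ 3.1 kΩ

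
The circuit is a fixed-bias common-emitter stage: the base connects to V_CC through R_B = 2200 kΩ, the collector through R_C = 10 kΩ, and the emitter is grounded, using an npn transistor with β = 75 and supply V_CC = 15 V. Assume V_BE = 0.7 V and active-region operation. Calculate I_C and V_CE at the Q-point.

Base loop: V_CC = I_B·R_B + V_BE, so I_B = (15 − 0.7)/2200 kΩ = 0.0065 mA.
In the active region I_C = β·I_B = 75 × 0.0065 = 0.488 mA.
Collector loop: V_CE = V_CC − I_C·R_C = 15 − 0.488×10 = 10.1 V.
Since V_CE = 10.1 V > V_CE(sat) ≈ 0.2 V, the transistor is in the active region as assumed.

I_C ≈ 0.49 mA, V_CE ≈ 10 V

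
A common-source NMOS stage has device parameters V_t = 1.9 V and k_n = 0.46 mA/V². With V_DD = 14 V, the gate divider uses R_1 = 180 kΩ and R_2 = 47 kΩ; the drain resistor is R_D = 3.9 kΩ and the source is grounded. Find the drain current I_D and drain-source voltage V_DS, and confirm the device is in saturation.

V_G = V_DD·R_2/(R_1+R_2) = 14×47/227 = 2.9 V. With the source grounded, V_GS = V_G = 2.9 V.
Assume saturation: I_D = (k_n/2)(V_GS − V_t)² = (0.46/2)×(2.9 − 1.9)² = 0.23×0.999² = 0.229 mA.
V_DS = V_DD − I_D·R_D = 14 − 0.229×3.9 = 13.1 V.
Saturation requires V_DS ≥ V_GS − V_t = 0.999 V; 13.1 ≥ 0.999 ✓.

I_D ≈ 0.23 mA, V_DS ≈ 13 V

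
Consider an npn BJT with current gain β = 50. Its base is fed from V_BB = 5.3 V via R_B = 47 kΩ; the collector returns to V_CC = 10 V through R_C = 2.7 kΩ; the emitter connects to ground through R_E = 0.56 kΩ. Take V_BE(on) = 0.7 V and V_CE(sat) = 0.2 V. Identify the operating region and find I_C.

Assume active: I_B = (5.3 − 0.7)/(47 + 51×0.56) = 0.0609 mA, I_C = β·I_B = 3.04 mA.
Then V_CE = 10 − 3.04×2.7 − 3.1×0.56 = 0.0427 V < 0.2 V — the active assumption fails.
Re-solve with V_CE = 0.2 V. KCL at the emitter: V_E/R_E = (V_BB−0.7−V_E)/R_B + (V_CC−0.2−V_E)/R_C, giving V_E = 1.71 V.
I_C = (V_CC − 0.2 − V_E)/R_C = (9.8 − 1.71)/2.7 = 3 mA.
Check: I_B = (4.6 − 1.71)/47 = 0.0614 mA, and β·I_B = 3.07 mA > I_C, confirming saturation.

saturation; I_C ≈ 3 mA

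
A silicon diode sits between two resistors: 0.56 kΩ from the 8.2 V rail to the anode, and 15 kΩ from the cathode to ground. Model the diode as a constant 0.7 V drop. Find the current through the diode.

The two resistors are in series with the diode, so KVL gives 8.2 = I·0.56 + 0.7 + I·15.
I = (8.2 − 0.7) / (0.56 + 15) kΩ = 7.5 / 15.6 = 0.482 mA.

I ≈ 0.48 mA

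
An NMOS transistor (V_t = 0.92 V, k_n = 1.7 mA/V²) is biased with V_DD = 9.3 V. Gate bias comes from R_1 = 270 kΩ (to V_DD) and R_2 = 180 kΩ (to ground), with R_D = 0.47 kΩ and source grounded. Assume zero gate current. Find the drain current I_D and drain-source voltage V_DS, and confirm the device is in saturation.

I_D ≈ 6.7 mA, V_DS ≈ 6.2 V

V_G = V_DD·R_2/(R_1+R_2) = 9.3×180/450 = 3.72 V. With the source grounded, V_GS = V_G = 3.72 V.
Assume saturation: I_D = (k_n/2)(V_GS − V_t)² = (1.7/2)×(3.72 − 0.92)² = 0.85×2.8² = 6.66 mA.
V_DS = V_DD − I_D·R_D = 9.3 − 6.66×0.47 = 6.17 V.
Saturation requires V_DS ≥ V_GS − V_t = 2.8 V; 6.17 ≥ 2.8 ✓.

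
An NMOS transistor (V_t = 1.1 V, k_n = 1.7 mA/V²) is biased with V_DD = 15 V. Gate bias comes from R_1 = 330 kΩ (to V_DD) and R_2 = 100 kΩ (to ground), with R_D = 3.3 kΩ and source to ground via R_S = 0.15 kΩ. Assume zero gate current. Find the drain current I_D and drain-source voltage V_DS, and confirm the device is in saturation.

V_G = V_DD·R_2/(R_1+R_2) = 15×100/430 = 3.49 V.
Assume saturation: I_D = (k_n/2)(V_GS − V_t)² with V_GS = V_G − I_D·R_S = 3.49 − 0.15·I_D.
Substituting gives 0.0191·I_D² − 1.61·I_D + 4.85 = 0, with roots I_D = 3.13 or 81 mA.
The root I_D = 81 mA gives V_GS = -8.66 V ≤ V_t, so take I_D = 3.13 mA.
Then V_GS = 3.02 V and V_DS = V_DD − I_D(R_D+R_S) = 15 − 3.13×3.45 = 4.2 V.
Saturation requires V_DS ≥ V_GS − V_t = 1.92 V; 4.2 ≥ 1.92 ✓.

I_D ≈ 3.1 mA, V_DS ≈ 4.2 V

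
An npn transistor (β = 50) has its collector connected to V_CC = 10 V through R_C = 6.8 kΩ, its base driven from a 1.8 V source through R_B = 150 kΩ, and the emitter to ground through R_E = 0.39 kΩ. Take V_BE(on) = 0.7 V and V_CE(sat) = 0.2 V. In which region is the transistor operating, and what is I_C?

Assume active. Base-emitter loop: I_B = (V_BB − V_BE)/(R_B + (β+1)R_E) = (1.8 − 0.7)/(150 + 51×0.39) = 0.00647 mA.
I_C = β·I_B = 50×0.00647 = 0.324 mA.
V_CE = V_CC − I_C·R_C − I_E·R_E = 10 − 0.324×6.8 − 0.33×0.39 = 7.67 V > V_CE(sat), so the active-region assumption holds.

active; I_C ≈ 0.32 mA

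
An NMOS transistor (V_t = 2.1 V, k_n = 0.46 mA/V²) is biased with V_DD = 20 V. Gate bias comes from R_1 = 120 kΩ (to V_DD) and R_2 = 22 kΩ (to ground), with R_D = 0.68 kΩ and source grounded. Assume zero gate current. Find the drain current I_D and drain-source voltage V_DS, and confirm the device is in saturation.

V_G = V_DD·R_2/(R_1+R_2) = 20×22/142 = 3.1 V. With the source grounded, V_GS = V_G = 3.1 V.
Assume saturation: I_D = (k_n/2)(V_GS − V_t)² = (0.46/2)×(3.1 − 2.1)² = 0.23×0.999² = 0.229 mA.
V_DS = V_DD − I_D·R_D = 20 − 0.229×0.68 = 19.8 V.
Saturation requires V_DS ≥ V_GS − V_t = 0.999 V; 19.8 ≥ 0.999 ✓.

I_D ≈ 0.23 mA, V_DS ≈ 20 V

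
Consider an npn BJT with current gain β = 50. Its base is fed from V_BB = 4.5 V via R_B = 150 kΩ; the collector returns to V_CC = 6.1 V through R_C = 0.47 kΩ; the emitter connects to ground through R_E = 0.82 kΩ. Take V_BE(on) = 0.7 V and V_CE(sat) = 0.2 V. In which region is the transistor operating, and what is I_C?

active; I_C ≈ 0.99 mA

Assume active. Base-emitter loop: I_B = (V_BB − V_BE)/(R_B + (β+1)R_E) = (4.5 − 0.7)/(150 + 51×0.82) = 0.0198 mA.
I_C = β·I_B = 50×0.0198 = 0.991 mA.
V_CE = V_CC − I_C·R_C − I_E·R_E = 6.1 − 0.991×0.47 − 1.01×0.82 = 4.81 V > V_CE(sat), so the active-region assumption holds.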